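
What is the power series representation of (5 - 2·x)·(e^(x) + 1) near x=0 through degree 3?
-x^3/6 + x^2/2 + x + 10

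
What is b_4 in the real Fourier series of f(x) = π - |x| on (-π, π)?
b_4 = (1/π) ∫_{-π}^{π} f(x)·sin(4x) dx.
Evaluate the integral (use parity and integration by parts as needed): b_4 = 0.

Final answer: 0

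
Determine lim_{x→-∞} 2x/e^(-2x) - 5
The quotient is an ∞/∞ indeterminate form as x → -∞.
Compare growth rates of the dominant terms (exponentials ≫ polynomials ≫ logarithms), or apply L'Hôpital's rule; the quotient → 0.
Adding the constant: 0 - 5 = -5. Limit = -5.

Final answer: -5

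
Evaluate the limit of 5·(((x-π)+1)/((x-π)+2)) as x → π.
Direct substitution at x = π gives 5/2.

Final answer: 5/2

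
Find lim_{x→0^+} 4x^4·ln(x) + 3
The product is a 0·∞ indeterminate form at x → 0⁺.
Rewrite the product as 4·ln(x) / x^(-4) and apply L'Hôpital, or use the standard hierarchy x^(-4) ≫ |ln x| as x → 0⁺.
The indeterminate product → 0, so the limit = 3.

Final answer: 3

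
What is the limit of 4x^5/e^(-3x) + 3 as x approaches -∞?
The quotient is an ∞/∞ indeterminate form as x → -∞.
Compare growth rates of the dominant terms (exponentials ≫ polynomials ≫ logarithms), or apply L'Hôpital's rule; the quotient → 0.
Adding the constant: 0 + 3 = 3. Limit = 3.

Final answer: 3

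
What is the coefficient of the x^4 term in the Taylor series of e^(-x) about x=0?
Expand to order 4: e^(-x) = x^4/24 - x^3/6 + x^2/2 - x + 1 + O(x^5).
The coefficient of x^4 is 1/24.

Final answer: 1/24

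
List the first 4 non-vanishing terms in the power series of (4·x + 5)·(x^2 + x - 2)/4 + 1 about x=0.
x^3 + 9·x^2/4 - 3·x/4 - 3/2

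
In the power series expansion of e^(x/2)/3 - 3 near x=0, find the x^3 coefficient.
Expand to order 3: e^(x/2)/3 - 3 = x^3/144 + x^2/24 + x/6 - 8/3 + O(x^4).
The coefficient of x^3 is 1/144.

Final answer: 1/144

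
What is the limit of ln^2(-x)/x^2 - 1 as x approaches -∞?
The quotient is an ∞/∞ indeterminate form as x → -∞.
Compare growth rates of the dominant terms (exponentials ≫ polynomials ≫ logarithms), or apply L'Hôpital's rule; the quotient → 0.
Adding the constant: 0 - 1 = -1. Limit = -1.

Final answer: -1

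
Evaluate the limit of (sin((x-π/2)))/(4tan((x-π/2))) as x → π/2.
Both numerator and denominator → 0 as x → π/2; this is a 0/0 indeterminate form.
Expand each to leading order near x = π/2: numerator ~ (x - π/2), denominator ~ 4·(x - π/2).
The limit of the ratio is 1/4.

Final answer: 1/4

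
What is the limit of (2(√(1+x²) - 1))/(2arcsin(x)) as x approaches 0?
Both numerator and denominator → 0 as x → 0; this is a 0/0 indeterminate form.
Expand each to leading order near x = 0: numerator ~ x^2, denominator ~ 2·x.
The limit of the ratio is 0.

Final answer: 0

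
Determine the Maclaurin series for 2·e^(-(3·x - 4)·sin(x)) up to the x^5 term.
-203·x^5/15 - 22·x^4 - 4·x^3 + 10·x^2 + 8·x + 2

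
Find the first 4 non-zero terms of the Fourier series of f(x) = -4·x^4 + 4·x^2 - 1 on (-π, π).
(-208 + 32·π^2)·cos(x) + (16 - 8·π^2)·cos(2·x) + (-112/27 + 32·π^2/9)·cos(3·x) - 4·π^4/5 - 1 + 4·π^2/3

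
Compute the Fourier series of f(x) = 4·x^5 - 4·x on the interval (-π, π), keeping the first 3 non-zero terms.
(-160·π^2 + 8·π^4 + 952)·sin(x) + (-4·π^4 - 26 + 20·π^2)·sin(2·x) + (-160·π^2/27 + 104/81 + 8·π^4/3)·sin(3·x)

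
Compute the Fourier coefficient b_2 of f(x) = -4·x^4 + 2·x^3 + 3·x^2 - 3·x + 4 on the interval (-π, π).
b_2 = (1/π) ∫_{-π}^{π} f(x)·sin(2x) dx.
Evaluate the integral (use parity and integration by parts as needed): b_2 = 6 - 2·π^2.

Final answer: 6 - 2·π^2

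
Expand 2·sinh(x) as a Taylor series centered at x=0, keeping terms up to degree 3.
x^3/3 + 2·x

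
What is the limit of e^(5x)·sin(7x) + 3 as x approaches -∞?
Evaluate the dominant behaviour as x → -∞; each term tends to a finite value or vanishes.
Limit = 3.

Final answer: 3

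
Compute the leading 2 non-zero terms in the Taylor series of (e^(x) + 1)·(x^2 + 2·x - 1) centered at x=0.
3·x - 2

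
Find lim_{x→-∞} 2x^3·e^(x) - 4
The product is a 0·∞ indeterminate form at x → -∞.
Rewrite the product as 2x^3 / e^(-x) (an ∞/∞ form) and apply L'Hôpital, or use the standard hierarchy e^(|x|) ≫ |x^3| as x → -∞.
The indeterminate product → 0, so the limit = -4.

Final answer: -4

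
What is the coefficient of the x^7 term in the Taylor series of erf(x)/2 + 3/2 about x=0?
Expand to order 7: erf(x)/2 + 3/2 = -x^7/(42·√(π)) + x^5/(10·√(π)) - x^3/(3·√(π)) + x/√(π) + 3/2 + O(x^8).
The coefficient of x^7 is -1/(42·√(π)).

Final answer: -1/(42·√(π))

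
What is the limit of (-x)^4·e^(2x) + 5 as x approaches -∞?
The product is a 0·∞ indeterminate form at x → -∞.
Rewrite the product as (-x)^4 / e^(-2x) (an ∞/∞ form) and apply L'Hôpital, or use the standard hierarchy e^(2|x|) ≫ |(-x)^4| as x → -∞.
The indeterminate product → 0, so the limit = 5.

Final answer: 5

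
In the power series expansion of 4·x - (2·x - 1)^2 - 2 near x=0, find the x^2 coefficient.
Expand to order 2: 4·x - (2·x - 1)^2 - 2 = -4·x^2 + 8·x - 3 + O(x^3).
The coefficient of x^2 is -4.

Final answer: -4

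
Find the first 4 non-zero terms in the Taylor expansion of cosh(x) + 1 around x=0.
x^6/720 + x^4/24 + x^2/2 + 2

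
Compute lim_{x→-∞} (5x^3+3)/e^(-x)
This is an ∞/∞ indeterminate form as x → -∞.
Compare growth rates of the dominant terms (exponentials ≫ polynomials ≫ logarithms), or apply L'Hôpital's rule; the quotient → 0.
Limit = 0.

Final answer: 0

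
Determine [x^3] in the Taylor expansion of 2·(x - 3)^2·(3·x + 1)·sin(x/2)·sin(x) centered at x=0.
Expand to order 3: 2·(x - 3)^2·(3·x + 1)·sin(x/2)·sin(x) = 21·x^3 + 9·x^2 + O(x^4).
The coefficient of x^3 is 21.

Final answer: 21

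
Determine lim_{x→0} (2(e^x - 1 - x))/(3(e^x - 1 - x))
Both numerator and denominator → 0 as x → 0; this is a 0/0 indeterminate form.
Expand each to leading order near x = 0: numerator ~ x^2, denominator ~ 3·x^2/2.
The limit of the ratio is 2/3.

Final answer: 2/3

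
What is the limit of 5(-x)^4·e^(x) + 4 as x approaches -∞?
The product is a 0·∞ indeterminate form at x → -∞.
Rewrite the product as 5(-x)^4 / e^(-x) (an ∞/∞ form) and apply L'Hôpital, or use the standard hierarchy e^(|x|) ≫ |(-x)^4| as x → -∞.
The indeterminate product → 0, so the limit = 4.

Final answer: 4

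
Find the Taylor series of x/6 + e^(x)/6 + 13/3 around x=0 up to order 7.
x^7/30240 + x^6/4320 + x^5/720 + x^4/144 + x^3/36 + x^2/12 + x/3 + 9/2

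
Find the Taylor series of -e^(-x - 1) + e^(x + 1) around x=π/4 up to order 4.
(-1 + e^(2)·e^(π/2))·e^(-1)·e^(-π/4) + (1 + e^(2)·e^(π/2))·e^(-1)·e^(-π/4)·(x - π/4) + (-1 + e^(2)·e^(π/2))·e^(-1)·e^(-π/4)·(x - π/4)^2/2 + (1 + e^(2)·e^(π/2))·e^(-1)·e^(-π/4)·(x - π/4)^3/6 + (-1 + e^(2)·e^(π/2))·e^(-1)·e^(-π/4)·(x - π/4)^4/24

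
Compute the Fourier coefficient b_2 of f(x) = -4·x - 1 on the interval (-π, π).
b_2 = (1/π) ∫_{-π}^{π} f(x)·sin(2x) dx.
Evaluate the integral (use parity and integration by parts as needed): b_2 = 4.

Final answer: 4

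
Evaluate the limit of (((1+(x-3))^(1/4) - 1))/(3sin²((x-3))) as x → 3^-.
Both numerator and denominator → 0 as x → 3^-; this is a 0/0 indeterminate form.
Expand each to leading order near x = 3: numerator ~ (x - 3)/4, denominator ~ 3·(x - 3)^2.
The limit of the ratio is -∞.

Final answer: -∞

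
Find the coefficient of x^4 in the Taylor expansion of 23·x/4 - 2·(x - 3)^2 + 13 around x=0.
Expand to order 4: 23·x/4 - 2·(x - 3)^2 + 13 = -2·x^2 + 71·x/4 - 5 + O(x^5).
The coefficient of x^4 is 0.

Final answer: 0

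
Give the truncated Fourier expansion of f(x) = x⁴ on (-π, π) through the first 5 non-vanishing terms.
(48 - 8·π^2)·cos(x) + (-3 + 2·π^2)·cos(2·x) + (16/27 - 8·π^2/9)·cos(3·x) + (-3/16 + π^2/2)·cos(4·x) + π^4/5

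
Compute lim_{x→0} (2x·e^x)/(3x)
Both numerator and denominator → 0 as x → 0; this is a 0/0 indeterminate form.
Expand each to leading order near x = 0: numerator ~ 2·x, denominator ~ 3·x.
The limit of the ratio is 2/3.

Final answer: 2/3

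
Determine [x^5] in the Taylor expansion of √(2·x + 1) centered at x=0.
Expand to order 5: √(2·x + 1) = 7·x^5/8 - 5·x^4/8 + x^3/2 - x^2/2 + x + 1 + O(x^6).
The coefficient of x^5 is 7/8.

Final answer: 7/8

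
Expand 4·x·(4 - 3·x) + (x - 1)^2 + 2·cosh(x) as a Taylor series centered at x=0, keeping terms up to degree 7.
x^6/360 + x^4/12 - 10·x^2 + 14·x + 3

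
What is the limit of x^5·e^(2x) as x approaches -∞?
This is a 0·∞ indeterminate form at x → -∞.
Rewrite the product as x^5 / e^(-2x) (an ∞/∞ form) and apply L'Hôpital, or use the standard hierarchy e^(2|x|) ≫ |x^5| as x → -∞.
The indeterminate product → 0, so the limit = 0.

Final answer: 0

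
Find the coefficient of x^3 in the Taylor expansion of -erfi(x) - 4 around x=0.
Expand to order 3: -erfi(x) - 4 = -2·x^3/(3·√(π)) - 2·x/√(π) - 4 + O(x^4).
The coefficient of x^3 is -2/(3·√(π)).

Final answer: -2/(3·√(π))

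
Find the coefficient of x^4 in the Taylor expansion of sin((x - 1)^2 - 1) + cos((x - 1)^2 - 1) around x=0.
Expand to order 4: sin((x - 1)^2 - 1) + cos((x - 1)^2 - 1) = -11·x^4/6 + 10·x^3/3 - x^2 - 2·x + 1 + O(x^5).
The coefficient of x^4 is -11/6.

Final answer: -11/6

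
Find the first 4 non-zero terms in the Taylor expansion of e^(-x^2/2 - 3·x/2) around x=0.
3·x^3/16 + 5·x^2/8 - 3·x/2 + 1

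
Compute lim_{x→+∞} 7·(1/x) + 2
Evaluate the dominant behaviour as x → +∞; each term tends to a finite value or vanishes.
Limit = 2.

Final answer: 2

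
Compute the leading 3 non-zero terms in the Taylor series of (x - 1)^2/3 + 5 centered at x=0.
x^2/3 - 2·x/3 + 16/3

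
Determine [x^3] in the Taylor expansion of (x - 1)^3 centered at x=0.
Expand to order 3: (x - 1)^3 = x^3 - 3·x^2 + 3·x - 1 + O(x^4).
The coefficient of x^3 is 1.

Final answer: 1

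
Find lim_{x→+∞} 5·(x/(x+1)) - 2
Evaluate the dominant behaviour as x → +∞; each term tends to a finite value or vanishes.
Limit = 3.

Final answer: 3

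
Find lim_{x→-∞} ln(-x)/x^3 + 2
The quotient is an ∞/∞ indeterminate form as x → -∞.
Compare growth rates of the dominant terms (exponentials ≫ polynomials ≫ logarithms), or apply L'Hôpital's rule; the quotient → 0.
Adding the constant: 0 + 2 = 2. Limit = 2.

Final answer: 2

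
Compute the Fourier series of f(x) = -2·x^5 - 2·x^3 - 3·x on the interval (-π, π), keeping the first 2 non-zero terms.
(-462 - 4·π^4 + 76·π^2)·sin(x) + (-8·π^2 + 15 + 2·π^4)·sin(2·x)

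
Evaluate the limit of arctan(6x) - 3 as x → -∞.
Evaluate the dominant behaviour as x → -∞; each term tends to a finite value or vanishes.
Limit = -3 - π/2.

Final answer: -3 - π/2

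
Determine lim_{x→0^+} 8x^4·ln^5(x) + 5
The product is a 0·∞ indeterminate form at x → 0⁺.
Rewrite the product as 8·ln^5(x) / x^(-4) and apply L'Hôpital, or use the standard hierarchy x^(-4) ≫ |ln x|^5 as x → 0⁺.
The indeterminate product → 0, so the limit = 5.

Final answer: 5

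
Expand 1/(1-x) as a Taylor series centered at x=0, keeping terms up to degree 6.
x^6 + x^5 + x^4 + x^3 + x^2 + x + 1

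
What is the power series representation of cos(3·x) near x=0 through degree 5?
27·x^4/8 - 9·x^2/2 + 1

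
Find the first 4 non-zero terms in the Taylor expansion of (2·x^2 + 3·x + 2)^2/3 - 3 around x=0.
4·x^3 + 17·x^2/3 + 4·x - 5/3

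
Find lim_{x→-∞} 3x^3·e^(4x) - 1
The product is a 0·∞ indeterminate form at x → -∞.
Rewrite the product as 3x^3 / e^(-4x) (an ∞/∞ form) and apply L'Hôpital, or use the standard hierarchy e^(4|x|) ≫ |x^3| as x → -∞.
The indeterminate product → 0, so the limit = -1.

Final answer: -1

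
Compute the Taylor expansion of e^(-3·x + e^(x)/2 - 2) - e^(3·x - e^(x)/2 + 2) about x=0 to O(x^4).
x^3·(-91·e^(3/2)/48 - 151·e^(-3/2)/48) + x^2·(-23·e^(3/2)/8 + 27·e^(-3/2)/8) + x·(-5·e^(3/2)/2 - 5·e^(-3/2)/2) - e^(3/2) + e^(-3/2)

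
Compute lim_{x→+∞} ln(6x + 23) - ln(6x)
This is an ∞ − ∞ indeterminate form.
Combine the logarithms: ln(6x+23) − ln(6x) = ln((6x+23)/(6x)) = ln(1 + 23/(6x)) → ln(1) = 0.
Limit = 0.

Final answer: 0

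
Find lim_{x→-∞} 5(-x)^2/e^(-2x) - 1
The quotient is an ∞/∞ indeterminate form as x → -∞.
Compare growth rates of the dominant terms (exponentials ≫ polynomials ≫ logarithms), or apply L'Hôpital's rule; the quotient → 0.
Adding the constant: 0 - 1 = -1. Limit = -1.

Final answer: -1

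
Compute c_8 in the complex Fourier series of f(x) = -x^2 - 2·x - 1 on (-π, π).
Compute the real Fourier coefficients first: a_8 = -1/16, b_8 = 1/2.
Then c_8 = (a_8 − i·b_8)/2 = -1/32 - i/4.

Final answer: -1/32 - i/4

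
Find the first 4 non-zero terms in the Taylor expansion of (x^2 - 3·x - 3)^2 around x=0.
-6·x^3 + 3·x^2 + 18·x + 9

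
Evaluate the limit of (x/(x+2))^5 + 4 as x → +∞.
As x → +∞: x/(x+2) = 1/(1 + 2/x) → 1, and the 5th power of a limit-1 base also → 1; with the additive constant, 1 + 4 = 5.
Limit = 5.

Final answer: 5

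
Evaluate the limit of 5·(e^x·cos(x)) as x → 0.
Direct substitution at x = 0 gives 5.

Final answer: 5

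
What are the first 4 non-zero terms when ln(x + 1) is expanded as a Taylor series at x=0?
-x^4/4 + x^3/3 - x^2/2 + x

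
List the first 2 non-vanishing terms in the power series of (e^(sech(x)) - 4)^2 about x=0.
-e·x^2·(-4 + e) + (-4 + e)^2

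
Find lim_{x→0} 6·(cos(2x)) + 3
Direct substitution at x = 0 gives 9.

Final answer: 9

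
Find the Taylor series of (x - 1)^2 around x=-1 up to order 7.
4 - 4·(x + 1) + (x + 1)^2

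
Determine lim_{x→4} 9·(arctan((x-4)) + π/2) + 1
Direct substitution at x = 4 gives 1 + 9·π/2.

Final answer: 1 + 9·π/2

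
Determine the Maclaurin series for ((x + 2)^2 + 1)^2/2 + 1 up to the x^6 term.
x^4/2 + 4·x^3 + 13·x^2 + 20·x + 27/2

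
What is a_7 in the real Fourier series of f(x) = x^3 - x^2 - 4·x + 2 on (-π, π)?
a_7 = (1/π) ∫_{-π}^{π} f(x)·cos(7x) dx.
Evaluate the integral (use parity and integration by parts as needed): a_7 = 4/49.

Final answer: 4/49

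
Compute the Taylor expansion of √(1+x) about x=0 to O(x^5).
-5·x^4/128 + x^3/16 - x^2/8 + x/2 + 1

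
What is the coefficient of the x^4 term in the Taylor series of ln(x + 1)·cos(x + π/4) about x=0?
Expand to order 4: ln(x + 1)·cos(x + π/4) = -√(2)·x^4/12 + √(2)·x^3/6 - 3·√(2)·x^2/4 + √(2)·x/2 + O(x^5).
The coefficient of x^4 is -√(2)/12.

Final answer: -√(2)/12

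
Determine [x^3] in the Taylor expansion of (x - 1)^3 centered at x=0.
Expand to order 3: (x - 1)^3 = x^3 - 3·x^2 + 3·x - 1 + O(x^4).
The coefficient of x^3 is 1.

Final answer: 1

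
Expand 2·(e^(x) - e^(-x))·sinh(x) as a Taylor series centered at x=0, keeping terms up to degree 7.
8·x^6/45 + 4·x^4/3 + 4·x^2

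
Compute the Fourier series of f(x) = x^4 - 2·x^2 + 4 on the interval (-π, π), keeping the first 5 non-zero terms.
(56 - 8·π^2)·cos(x) + (-5 + 2·π^2)·cos(2·x) + (40/27 - 8·π^2/9)·cos(3·x) + (-11/16 + π^2/2)·cos(4·x) - 2·π^2/3 + 4 + π^4/5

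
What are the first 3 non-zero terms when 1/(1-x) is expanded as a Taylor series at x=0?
x^2 + x + 1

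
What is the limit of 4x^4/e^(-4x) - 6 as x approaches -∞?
The quotient is an ∞/∞ indeterminate form as x → -∞.
Compare growth rates of the dominant terms (exponentials ≫ polynomials ≫ logarithms), or apply L'Hôpital's rule; the quotient → 0.
Adding the constant: 0 - 6 = -6. Limit = -6.

Final answer: -6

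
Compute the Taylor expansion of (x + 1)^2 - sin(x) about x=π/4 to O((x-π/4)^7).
-√(2)/2 + π^2/16 + 1 + π/2 + (-√(2)/2 + π/2 + 2)·(x - π/4) + (√(2)/4 + 1)·(x - π/4)^2 + √(2)·(x - π/4)^3/12 - √(2)·(x - π/4)^4/48 - √(2)·(x - π/4)^5/240 + √(2)·(x - π/4)^6/1440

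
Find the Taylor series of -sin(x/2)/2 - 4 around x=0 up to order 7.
x^7/1290240 - x^5/7680 + x^3/96 - x/4 - 4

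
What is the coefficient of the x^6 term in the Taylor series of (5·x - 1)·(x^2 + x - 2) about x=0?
Expand to order 6: (5·x - 1)·(x^2 + x - 2) = 5·x^3 + 4·x^2 - 11·x + 2 + O(x^7).
The coefficient of x^6 is 0.

Final answer: 0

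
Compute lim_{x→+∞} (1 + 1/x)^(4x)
As x → +∞: write (1 + 1/x)^(4x) = ((1 + 1/x)^x)^4 → (e^1)^4 = e^4.
Limit = e^(4).

Final answer: e^(4)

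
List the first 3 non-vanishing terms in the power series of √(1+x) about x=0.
-x^2/8 + x/2 + 1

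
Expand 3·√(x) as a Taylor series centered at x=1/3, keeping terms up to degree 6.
√(3) + 3·√(3)·(x - 1/3)/2 - 9·√(3)·(x - 1/3)^2/8 + 27·√(3)·(x - 1/3)^3/16 - 405·√(3)·(x - 1/3)^4/128 + 1701·√(3)·(x - 1/3)^5/256 - 15309·√(3)·(x - 1/3)^6/1024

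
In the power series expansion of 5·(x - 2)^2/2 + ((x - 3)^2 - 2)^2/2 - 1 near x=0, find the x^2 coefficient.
Expand to order 2: 5·(x - 2)^2/2 + ((x - 3)^2 - 2)^2/2 - 1 = 55·x^2/2 - 52·x + 67/2 + O(x^3).
The coefficient of x^2 is 55/2.

Final answer: 55/2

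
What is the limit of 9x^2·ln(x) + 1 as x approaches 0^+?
The product is a 0·∞ indeterminate form at x → 0⁺.
Rewrite the product as 9·ln(x) / x^(-2) and apply L'Hôpital, or use the standard hierarchy x^(-2) ≫ |ln x| as x → 0⁺.
The indeterminate product → 0, so the limit = 1.

Final answer: 1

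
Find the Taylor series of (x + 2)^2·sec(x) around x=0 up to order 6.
197·x^6/360 + 5·x^5/6 + 4·x^4/3 + 2·x^3 + 3·x^2 + 4·x + 4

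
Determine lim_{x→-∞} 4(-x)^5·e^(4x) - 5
The product is a 0·∞ indeterminate form at x → -∞.
Rewrite the product as 4(-x)^5 / e^(-4x) (an ∞/∞ form) and apply L'Hôpital, or use the standard hierarchy e^(4|x|) ≫ |(-x)^5| as x → -∞.
The indeterminate product → 0, so the limit = -5.

Final answer: -5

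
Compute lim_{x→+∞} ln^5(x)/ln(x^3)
This is an ∞/∞ indeterminate form as x → +∞.
Write ln(x^3) = 3·ln(x), reducing the quotient to ln^4(x)/3 → ∞.
Limit = ∞.

Final answer: ∞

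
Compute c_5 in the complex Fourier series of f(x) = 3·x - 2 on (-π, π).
Compute the real Fourier coefficients first: a_5 = 0, b_5 = 6/5.
Then c_5 = (a_5 − i·b_5)/2 = -3·i/5.

Final answer: -3·i/5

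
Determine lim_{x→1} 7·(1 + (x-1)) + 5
Direct substitution at x = 1 gives 12.

Final answer: 12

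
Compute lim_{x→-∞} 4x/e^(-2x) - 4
The quotient is an ∞/∞ indeterminate form as x → -∞.
Compare growth rates of the dominant terms (exponentials ≫ polynomials ≫ logarithms), or apply L'Hôpital's rule; the quotient → 0.
Adding the constant: 0 - 4 = -4. Limit = -4.

Final answer: -4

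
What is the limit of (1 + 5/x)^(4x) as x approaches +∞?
As x → +∞: write (1 + 5/x)^(4x) = ((1 + 5/x)^x)^4 → (e^5)^4 = e^20.
Limit = e^(20).

Final answer: e^(20)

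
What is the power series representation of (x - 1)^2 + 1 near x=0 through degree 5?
x^2 - 2·x + 2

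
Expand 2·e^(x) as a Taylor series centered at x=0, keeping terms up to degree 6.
x^6/360 + x^5/60 + x^4/12 + x^3/3 + x^2 + 2·x + 2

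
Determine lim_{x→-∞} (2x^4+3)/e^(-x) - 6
The quotient is an ∞/∞ indeterminate form as x → -∞.
Compare growth rates of the dominant terms (exponentials ≫ polynomials ≫ logarithms), or apply L'Hôpital's rule; the quotient → 0.
Adding the constant: 0 - 6 = -6. Limit = -6.

Final answer: -6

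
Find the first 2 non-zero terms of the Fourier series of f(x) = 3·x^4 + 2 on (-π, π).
(144 - 24·π^2)·cos(x) + 2 + 3·π^4/5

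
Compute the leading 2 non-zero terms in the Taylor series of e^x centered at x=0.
x + 1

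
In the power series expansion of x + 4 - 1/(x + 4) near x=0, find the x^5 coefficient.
Expand to order 5: x + 4 - 1/(x + 4) = x^5/4096 - x^4/1024 + x^3/256 - x^2/64 + 17·x/16 + 15/4 + O(x^6).
The coefficient of x^5 is 1/4096.

Final answer: 1/4096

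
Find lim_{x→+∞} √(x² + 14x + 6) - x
This is an ∞ − ∞ indeterminate form.
Multiply and divide by the conjugate √(x²+14x + 6) + x; the x² terms cancel, leaving (14x + 6)/(√(x²+14x + 6)+x) → 14/2 = 7.
Limit = 7.

Final answer: 7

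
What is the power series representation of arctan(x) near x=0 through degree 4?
-x^3/3 + x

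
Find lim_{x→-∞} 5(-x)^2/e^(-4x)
This is an ∞/∞ indeterminate form as x → -∞.
Compare growth rates of the dominant terms (exponentials ≫ polynomials ≫ logarithms), or apply L'Hôpital's rule; the quotient → 0.
Limit = 0.

Final answer: 0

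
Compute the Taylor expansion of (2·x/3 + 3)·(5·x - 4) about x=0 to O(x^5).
10·x^2/3 + 37·x/3 - 12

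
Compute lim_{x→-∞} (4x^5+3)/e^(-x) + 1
The quotient is an ∞/∞ indeterminate form as x → -∞.
Compare growth rates of the dominant terms (exponentials ≫ polynomials ≫ logarithms), or apply L'Hôpital's rule; the quotient → 0.
Adding the constant: 0 + 1 = 1. Limit = 1.

Final answer: 1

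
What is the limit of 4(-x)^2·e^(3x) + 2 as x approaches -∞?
The product is a 0·∞ indeterminate form at x → -∞.
Rewrite the product as 4(-x)^2 / e^(-3x) (an ∞/∞ form) and apply L'Hôpital, or use the standard hierarchy e^(3|x|) ≫ |(-x)^2| as x → -∞.
The indeterminate product → 0, so the limit = 2.

Final answer: 2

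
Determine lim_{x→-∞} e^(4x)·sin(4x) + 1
Evaluate the dominant behaviour as x → -∞; each term tends to a finite value or vanishes.
Limit = 1.

Final answer: 1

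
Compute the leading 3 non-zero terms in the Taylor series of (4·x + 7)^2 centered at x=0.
16·x^2 + 56·x + 49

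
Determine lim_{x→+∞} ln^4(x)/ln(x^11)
This is an ∞/∞ indeterminate form as x → +∞.
Write ln(x^11) = 11·ln(x), reducing the quotient to ln^3(x)/11 → ∞.
Limit = ∞.

Final answer: ∞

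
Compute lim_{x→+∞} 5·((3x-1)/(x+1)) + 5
Evaluate the dominant behaviour as x → +∞; each term tends to a finite value or vanishes.
Limit = 20.

Final answer: 20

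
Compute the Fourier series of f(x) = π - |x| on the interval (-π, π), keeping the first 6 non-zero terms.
4·cos(x)/π + 4·cos(3·x)/(9·π) + 4·cos(5·x)/(25·π) + 4·cos(7·x)/(49·π) + 4·cos(9·x)/(81·π) + π/2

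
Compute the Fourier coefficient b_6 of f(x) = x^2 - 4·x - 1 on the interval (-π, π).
b_6 = (1/π) ∫_{-π}^{π} f(x)·sin(6x) dx.
Evaluate the integral (use parity and integration by parts as needed): b_6 = 4/3.

Final answer: 4/3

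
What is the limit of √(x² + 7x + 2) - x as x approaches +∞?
As x → +∞: multiply by the conjugate to get (7x+2)/(√(x²+7x+2)+x); the denominator ~ 2x, so the limit is 7/2.
Limit = 7/2.

Final answer: 7/2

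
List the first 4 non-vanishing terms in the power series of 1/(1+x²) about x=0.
-x^6 + x^4 - x^2 + 1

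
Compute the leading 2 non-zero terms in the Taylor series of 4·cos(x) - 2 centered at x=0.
2 - 2·x^2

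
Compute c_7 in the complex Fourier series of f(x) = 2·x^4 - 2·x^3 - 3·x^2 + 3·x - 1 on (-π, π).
Compute the real Fourier coefficients first: a_7 = 684/2401 - 16·π^2/49, b_7 = 318/343 - 4·π^2/7.
Then c_7 = (a_7 − i·b_7)/2 = -8·π^2/49 + 342/2401 - 159·i/343 + 2·i·π^2/7.

Final answer: -8·π^2/49 + 342/2401 - 159·i/343 + 2·i·π^2/7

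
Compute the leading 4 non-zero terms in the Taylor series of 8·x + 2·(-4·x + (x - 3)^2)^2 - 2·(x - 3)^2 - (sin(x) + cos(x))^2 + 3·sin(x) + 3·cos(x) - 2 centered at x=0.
-235·x^3/6 + 465·x^2/2 - 339·x + 144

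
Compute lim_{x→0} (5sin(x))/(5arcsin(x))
Both numerator and denominator → 0 as x → 0; this is a 0/0 indeterminate form.
Expand each to leading order near x = 0: numerator ~ 5·x, denominator ~ 5·x.
The limit of the ratio is 1.

Final answer: 1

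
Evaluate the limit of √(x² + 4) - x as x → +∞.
This is an ∞ − ∞ indeterminate form.
Multiply and divide by the conjugate √(x²+4) + x; the x² terms cancel, leaving 4/(√(x²+4)+x) → 0.
Limit = 0.

Final answer: 0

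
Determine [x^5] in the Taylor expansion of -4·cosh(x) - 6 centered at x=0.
Expand to order 5: -4·cosh(x) - 6 = -x^4/6 - 2·x^2 - 10 + O(x^6).
The coefficient of x^5 is 0.

Final answer: 0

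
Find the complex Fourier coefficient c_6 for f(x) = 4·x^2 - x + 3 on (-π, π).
Compute the real Fourier coefficients first: a_6 = 4/9, b_6 = 1/3.
Then c_6 = (a_6 − i·b_6)/2 = 2/9 - i/6.

Final answer: 2/9 - i/6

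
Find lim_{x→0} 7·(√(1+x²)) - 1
Direct substitution at x = 0 gives 6.

Final answer: 6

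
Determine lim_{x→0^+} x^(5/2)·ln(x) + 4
The product is a 0·∞ indeterminate form at x → 0⁺.
Rewrite the product as ln(x) / x^(-5/2) and apply L'Hôpital, or use the standard hierarchy x^(-5/2) ≫ |ln x| as x → 0⁺.
The indeterminate product → 0, so the limit = 4.

Final answer: 4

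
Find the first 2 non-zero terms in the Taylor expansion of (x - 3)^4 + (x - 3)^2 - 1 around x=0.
89 - 114·x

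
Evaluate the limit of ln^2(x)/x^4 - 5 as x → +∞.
The quotient is an ∞/∞ indeterminate form as x → +∞.
The polynomial denominator x^4 dominates the logarithmic numerator (any positive power of x ≫ ln^2(x) as x → ∞), so the quotient → 0.
Adding the constant: 0 - 5 = -5. Limit = -5.

Final answer: -5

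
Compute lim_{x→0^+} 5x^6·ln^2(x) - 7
The product is a 0·∞ indeterminate form at x → 0⁺.
Rewrite the product as 5·ln^2(x) / x^(-6) and apply L'Hôpital, or use the standard hierarchy x^(-6) ≫ |ln x|^2 as x → 0⁺.
The indeterminate product → 0, so the limit = -7.

Final answer: -7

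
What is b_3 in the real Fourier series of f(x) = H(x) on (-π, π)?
b_3 = (1/π) ∫_{-π}^{π} f(x)·sin(3x) dx.
Evaluate the integral (use parity and integration by parts as needed): b_3 = 2/(3·π).

Final answer: 2/(3·π)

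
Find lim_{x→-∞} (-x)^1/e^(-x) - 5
The quotient is an ∞/∞ indeterminate form as x → -∞.
Compare growth rates of the dominant terms (exponentials ≫ polynomials ≫ logarithms), or apply L'Hôpital's rule; the quotient → 0.
Adding the constant: 0 - 5 = -5. Limit = -5.

Final answer: -5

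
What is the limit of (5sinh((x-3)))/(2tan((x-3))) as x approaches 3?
Both numerator and denominator → 0 as x → 3; this is a 0/0 indeterminate form.
Expand each to leading order near x = 3: numerator ~ 5·(x - 3), denominator ~ 2·(x - 3).
The limit of the ratio is 5/2.

Final answer: 5/2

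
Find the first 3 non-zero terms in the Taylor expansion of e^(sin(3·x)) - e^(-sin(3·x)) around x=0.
243·x^7/5 - 162·x^5/5 + 6·x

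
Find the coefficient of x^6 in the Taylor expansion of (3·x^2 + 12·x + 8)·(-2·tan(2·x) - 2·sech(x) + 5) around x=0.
Expand to order 6: (3·x^2 + 12·x + 8)·(-2·tan(2·x) - 2·sech(x) + 5) = -18413·x^6/180 - 1339·x^5/15 - 193·x^4/3 - 128·x^3/3 - 31·x^2 + 4·x + 24 + O(x^7).
The coefficient of x^6 is -18413/180.

Final answer: -18413/180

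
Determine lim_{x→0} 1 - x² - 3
Direct substitution at x = 0 gives -2.

Final answer: -2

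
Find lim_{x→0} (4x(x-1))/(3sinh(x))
Both numerator and denominator → 0 as x → 0; this is a 0/0 indeterminate form.
Expand each to leading order near x = 0: numerator ~ -4·x, denominator ~ 3·x.
The limit of the ratio is -4/3.

Final answer: -4/3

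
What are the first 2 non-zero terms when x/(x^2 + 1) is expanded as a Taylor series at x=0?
-x^3 + x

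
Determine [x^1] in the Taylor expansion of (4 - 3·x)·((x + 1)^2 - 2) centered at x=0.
Expand to order 1: (4 - 3·x)·((x + 1)^2 - 2) = 11·x - 4 + O(x^2).
The coefficient of x^1 is 11.

Final answer: 11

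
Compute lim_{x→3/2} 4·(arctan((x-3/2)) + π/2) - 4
Direct substitution at x = 3/2 gives -4 + 2·π.

Final answer: -4 + 2·π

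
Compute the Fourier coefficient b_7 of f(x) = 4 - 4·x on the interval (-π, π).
b_7 = (1/π) ∫_{-π}^{π} f(x)·sin(7x) dx.
Evaluate the integral (use parity and integration by parts as needed): b_7 = -8/7.

Final answer: -8/7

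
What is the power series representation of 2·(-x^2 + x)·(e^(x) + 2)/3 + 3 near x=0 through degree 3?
-x^3/3 - 4·x^2/3 + 2·x + 3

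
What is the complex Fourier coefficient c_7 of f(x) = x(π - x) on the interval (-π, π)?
Compute the real Fourier coefficients first: a_7 = 4/49, b_7 = 2·π/7.
Then c_7 = (a_7 − i·b_7)/2 = 2/49 - i·π/7.

Final answer: 2/49 - i·π/7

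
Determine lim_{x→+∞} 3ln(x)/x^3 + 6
The quotient is an ∞/∞ indeterminate form as x → +∞.
The polynomial denominator x^3 dominates the logarithmic numerator (any positive power of x ≫ ln(x) as x → ∞), so the quotient → 0.
Adding the constant: 0 + 6 = 6. Limit = 6.

Final answer: 6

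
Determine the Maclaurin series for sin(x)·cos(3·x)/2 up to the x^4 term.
-7·x^3/3 + x/2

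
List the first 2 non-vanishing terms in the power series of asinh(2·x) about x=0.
-4·x^3/3 + 2·x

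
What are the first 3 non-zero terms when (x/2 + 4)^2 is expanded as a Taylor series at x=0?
x^2/4 + 4·x + 16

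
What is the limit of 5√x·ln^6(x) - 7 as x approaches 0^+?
The product is a 0·∞ indeterminate form at x → 0⁺.
Rewrite the product as 5·ln^6(x) / x^(-1/2) and apply L'Hôpital, or use the standard hierarchy x^(-1/2) ≫ |ln x|^6 as x → 0⁺.
The indeterminate product → 0, so the limit = -7.

Final answer: -7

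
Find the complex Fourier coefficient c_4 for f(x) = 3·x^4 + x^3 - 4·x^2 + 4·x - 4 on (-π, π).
Compute the real Fourier coefficients first: a_4 = -25/16 + 3·π^2/2, b_4 = -π^2/2 - 29/16.
Then c_4 = (a_4 − i·b_4)/2 = -25/32 + 3·π^2/4 + 29·i/32 + i·π^2/4.

Final answer: -25/32 + 3·π^2/4 + 29·i/32 + i·π^2/4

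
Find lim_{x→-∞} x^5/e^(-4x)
This is an ∞/∞ indeterminate form as x → -∞.
Compare growth rates of the dominant terms (exponentials ≫ polynomials ≫ logarithms), or apply L'Hôpital's rule; the quotient → 0.
Limit = 0.

Final answer: 0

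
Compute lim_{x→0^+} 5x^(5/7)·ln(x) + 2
The product is a 0·∞ indeterminate form at x → 0⁺.
Rewrite the product as 5·ln(x) / x^(-5/7) and apply L'Hôpital, or use the standard hierarchy x^(-5/7) ≫ |ln x| as x → 0⁺.
The indeterminate product → 0, so the limit = 2.

Final answer: 2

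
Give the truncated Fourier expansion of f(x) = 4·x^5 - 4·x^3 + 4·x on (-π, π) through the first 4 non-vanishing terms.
(-168·π^2 + 8·π^4 + 1016)·sin(x) + (-4·π^4 - 40 + 24·π^2)·sin(2·x) + (-232·π^2/27 + 680/81 + 8·π^4/3)·sin(3·x) + (-2·π^4 - 59/16 + 9·π^2/2)·sin(4·x)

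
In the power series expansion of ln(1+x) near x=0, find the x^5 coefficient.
Expand to order 5: ln(1+x) = x^5/5 - x^4/4 + x^3/3 - x^2/2 + x + O(x^6).
The coefficient of x^5 is 1/5.

Final answer: 1/5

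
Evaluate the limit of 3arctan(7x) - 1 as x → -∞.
Evaluate the dominant behaviour as x → -∞; each term tends to a finite value or vanishes.
Limit = -3·π/2 - 1.

Final answer: -3·π/2 - 1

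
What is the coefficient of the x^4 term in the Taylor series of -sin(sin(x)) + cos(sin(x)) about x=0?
Expand to order 4: -sin(sin(x)) + cos(sin(x)) = 5·x^4/24 + x^3/3 - x^2/2 - x + 1 + O(x^5).
The coefficient of x^4 is 5/24.

Final answer: 5/24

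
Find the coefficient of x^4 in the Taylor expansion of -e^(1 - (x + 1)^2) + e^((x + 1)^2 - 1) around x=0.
Expand to order 4: -e^(1 - (x + 1)^2) + e^((x + 1)^2 - 1) = 4·x^4 + 8·x^3/3 + 2·x^2 + 4·x + O(x^5).
The coefficient of x^4 is 4.

Final answer: 4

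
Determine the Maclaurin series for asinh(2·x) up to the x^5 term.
12·x^5/5 - 4·x^3/3 + 2·x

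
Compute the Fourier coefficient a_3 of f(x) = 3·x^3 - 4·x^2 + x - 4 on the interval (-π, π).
a_3 = (1/π) ∫_{-π}^{π} f(x)·cos(3x) dx.
Evaluate the integral (use parity and integration by parts as needed): a_3 = 16/9.

Final answer: 16/9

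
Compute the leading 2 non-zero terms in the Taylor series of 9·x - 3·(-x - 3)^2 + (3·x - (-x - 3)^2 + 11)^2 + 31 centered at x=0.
8 - 21·x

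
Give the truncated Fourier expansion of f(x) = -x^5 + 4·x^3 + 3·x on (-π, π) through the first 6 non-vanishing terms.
(-282 - 2·π^4 + 48·π^2)·sin(x) + (-9·π^2 + 21/2 + π^4)·sin(2·x) + (-2·π^4/3 - 62/81 + 112·π^2/27)·sin(3·x) + (-21·π^2/8 - 33/64 + π^4/2)·sin(4·x) + (-2·π^4/5 + 462/625 + 48·π^2/25)·sin(5·x) + (-41·π^2/27 - 121/162 + π^4/3)·sin(6·x)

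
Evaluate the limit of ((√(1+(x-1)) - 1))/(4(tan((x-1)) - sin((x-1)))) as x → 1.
Both numerator and denominator → 0 as x → 1; this is a 0/0 indeterminate form.
Expand each to leading order near x = 1: numerator ~ (x - 1)/2, denominator ~ 2·(x - 1)^3.
The limit of the ratio is ∞.

Final answer: ∞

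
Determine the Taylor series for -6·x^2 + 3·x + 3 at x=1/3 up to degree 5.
10/3 - (x - 1/3) - 6·(x - 1/3)^2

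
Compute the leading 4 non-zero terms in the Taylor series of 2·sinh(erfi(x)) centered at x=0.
x^7·(16/(315·π^(7/2)) + 8/(9·π^(5/2)) + 2/(21·√(π)) + 76/(45·π^(3/2))) + x^5·(8/(15·π^(5/2)) + 2/(5·√(π)) + 8/(3·π^(3/2))) + x^3·(8/(3·π^(3/2)) + 4/(3·√(π))) + 4·x/√(π)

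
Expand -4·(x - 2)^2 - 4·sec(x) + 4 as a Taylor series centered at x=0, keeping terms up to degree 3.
-6·x^2 + 16·x - 16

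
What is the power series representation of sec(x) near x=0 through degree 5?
5·x^4/24 + x^2/2 + 1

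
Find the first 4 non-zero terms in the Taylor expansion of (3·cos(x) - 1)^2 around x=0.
-47·x^6/120 + 11·x^4/4 - 6·x^2 + 4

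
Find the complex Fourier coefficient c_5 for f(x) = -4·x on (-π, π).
Compute the real Fourier coefficients first: a_5 = 0, b_5 = -8/5.
Then c_5 = (a_5 − i·b_5)/2 = 4·i/5.

Final answer: 4·i/5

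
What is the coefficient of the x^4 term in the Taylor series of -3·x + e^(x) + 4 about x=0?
Expand to order 4: -3·x + e^(x) + 4 = x^4/24 + x^3/6 + x^2/2 - 2·x + 5 + O(x^5).
The coefficient of x^4 is 1/24.

Final answer: 1/24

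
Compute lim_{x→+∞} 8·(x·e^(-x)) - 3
Evaluate the dominant behaviour as x → +∞; each term tends to a finite value or vanishes.
Limit = -3.

Final answer: -3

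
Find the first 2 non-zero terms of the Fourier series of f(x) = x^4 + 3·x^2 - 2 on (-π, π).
(36 - 8·π^2)·cos(x) - 2 + π^2 + π^4/5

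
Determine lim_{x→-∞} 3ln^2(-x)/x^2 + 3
The quotient is an ∞/∞ indeterminate form as x → -∞.
Compare growth rates of the dominant terms (exponentials ≫ polynomials ≫ logarithms), or apply L'Hôpital's rule; the quotient → 0.
Adding the constant: 0 + 3 = 3. Limit = 3.

Final answer: 3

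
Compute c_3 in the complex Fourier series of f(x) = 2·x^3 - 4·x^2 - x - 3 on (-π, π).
Compute the real Fourier coefficients first: a_3 = 16/9, b_3 = -14/9 + 4·π^2/3.
Then c_3 = (a_3 − i·b_3)/2 = 8/9 - 2·i·π^2/3 + 7·i/9.

Final answer: 8/9 - 2·i·π^2/3 + 7·i/9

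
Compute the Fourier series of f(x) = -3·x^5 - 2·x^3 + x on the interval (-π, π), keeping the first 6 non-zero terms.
(-694 - 6·π^4 + 116·π^2)·sin(x) + (-13·π^2 + 37/2 + 3·π^4)·sin(2·x) + (-2·π^4 - 38/27 + 28·π^2/9)·sin(3·x) + (-7·π^2/8 - 11/64 + 3·π^4/2)·sin(4·x) + (-6·π^4/5 + 226/625 + 4·π^2/25)·sin(5·x) + (-19/54 + π^2/9 + π^4)·sin(6·x)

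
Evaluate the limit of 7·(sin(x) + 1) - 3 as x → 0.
Direct substitution at x = 0 gives 4.

Final answer: 4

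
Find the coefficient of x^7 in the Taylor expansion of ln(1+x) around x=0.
Expand to order 7: ln(1+x) = x^7/7 - x^6/6 + x^5/5 - x^4/4 + x^3/3 - x^2/2 + x + O(x^8).
The coefficient of x^7 is 1/7.

Final answer: 1/7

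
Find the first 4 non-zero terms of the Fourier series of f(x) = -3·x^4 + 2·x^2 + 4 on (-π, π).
(-152 + 24·π^2)·cos(x) + (11 - 6·π^2)·cos(2·x) + (-8/3 + 8·π^2/3)·cos(3·x) - 3·π^4/5 + 4 + 2·π^2/3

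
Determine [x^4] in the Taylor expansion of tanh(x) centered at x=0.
Expand to order 4: tanh(x) = -x^3/3 + x + O(x^5).
The coefficient of x^4 is 0.

Final answer: 0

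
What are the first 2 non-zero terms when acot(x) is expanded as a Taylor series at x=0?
-x + π/2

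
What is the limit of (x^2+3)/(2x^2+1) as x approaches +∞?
This is an ∞/∞ indeterminate form as x → +∞.
Divide numerator and denominator by x^2 and let the lower-order terms vanish; the leading terms give 1/2.
Limit = 1/2.

Final answer: 1/2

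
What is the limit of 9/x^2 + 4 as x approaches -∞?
Evaluate the dominant behaviour as x → -∞; each term tends to a finite value or vanishes.
Limit = 4.

Final answer: 4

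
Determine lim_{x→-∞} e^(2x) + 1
Evaluate the dominant behaviour as x → -∞; each term tends to a finite value or vanishes.
Limit = 1.

Final answer: 1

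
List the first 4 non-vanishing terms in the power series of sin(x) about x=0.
-x^7/5040 + x^5/120 - x^3/6 + x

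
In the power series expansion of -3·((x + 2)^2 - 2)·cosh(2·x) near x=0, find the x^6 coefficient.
Expand to order 6: -3·((x + 2)^2 - 2)·cosh(2·x) = -38·x^6/15 - 8·x^5 - 10·x^4 - 24·x^3 - 15·x^2 - 12·x - 6 + O(x^7).
The coefficient of x^6 is -38/15.

Final answer: -38/15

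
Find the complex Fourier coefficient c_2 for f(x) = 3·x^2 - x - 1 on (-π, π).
Compute the real Fourier coefficients first: a_2 = 3, b_2 = 1.
Then c_2 = (a_2 − i·b_2)/2 = 3/2 - i/2.

Final answer: 3/2 - i/2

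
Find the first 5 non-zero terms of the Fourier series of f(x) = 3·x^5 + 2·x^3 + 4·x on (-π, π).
(-116·π^2 + 6·π^4 + 704)·sin(x) + (-3·π^4 - 47/2 + 13·π^2)·sin(2·x) + (-28·π^2/9 + 128/27 + 2·π^4)·sin(3·x) + (-3·π^4/2 - 149/64 + 7·π^2/8)·sin(4·x) + (-4·π^2/25 + 1024/625 + 6·π^4/5)·sin(5·x)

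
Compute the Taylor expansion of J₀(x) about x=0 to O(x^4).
1 - x^2/4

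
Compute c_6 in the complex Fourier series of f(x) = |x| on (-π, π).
Compute the real Fourier coefficients first: a_6 = 0, b_6 = 0.
Then c_6 = (a_6 − i·b_6)/2 = 0.

Final answer: 0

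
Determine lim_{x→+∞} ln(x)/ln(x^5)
This is an ∞/∞ indeterminate form as x → +∞.
Write ln(x^5) = 5·ln(x), reducing the quotient to 1/5.
Limit = 1/5.

Final answer: 1/5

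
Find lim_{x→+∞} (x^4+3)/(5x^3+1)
This is an ∞/∞ indeterminate form as x → +∞.
Divide numerator and denominator by x^4 and let the lower-order terms vanish; the numerator's degree 4 exceeds the denominator's degree 3, so the quotient diverges.
Limit = ∞.

Final answer: ∞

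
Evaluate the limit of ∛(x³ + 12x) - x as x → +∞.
This is an ∞ − ∞ indeterminate form.
Multiply by (A² + AB + B²)/(A² + AB + B²) where A = ∛(x³+12x), B = x to use A³ − B³ = (A−B)(A²+AB+B²); the x³ terms cancel, leaving (12x)/(A²+AB+B²) with denominator ~ 3x², so the limit is 0.
Limit = 0.

Final answer: 0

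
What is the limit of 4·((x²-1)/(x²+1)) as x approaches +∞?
Evaluate the dominant behaviour as x → +∞; each term tends to a finite value or vanishes.
Limit = 4.

Final answer: 4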